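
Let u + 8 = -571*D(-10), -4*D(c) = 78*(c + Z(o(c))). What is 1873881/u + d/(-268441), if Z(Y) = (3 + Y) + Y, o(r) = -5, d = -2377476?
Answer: -105966717678/101628809749 ≈ -1.0427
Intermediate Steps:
Z(Y) = 3 + 2*Y
D(c) = 273/2 - 39*c/2 (D(c) = -39*(c + (3 + 2*(-5)))/2 = -39*(c + (3 - 10))/2 = -39*(c - 7)/2 = -39*(-7 + c)/2 = -(-546 + 78*c)/4 = 273/2 - 39*c/2)
u = -378589/2 (u = -8 - 571*(273/2 - 39/2*(-10)) = -8 - 571*(273/2 + 195) = -8 - 571*663/2 = -8 - 378573/2 = -378589/2 ≈ -1.8929e+5)
1873881/u + d/(-268441) = 1873881/(-378589/2) - 2377476/(-268441) = 1873881*(-2/378589) - 2377476*(-1/268441) = -3747762/378589 + 2377476/268441 = -105966717678/101628809749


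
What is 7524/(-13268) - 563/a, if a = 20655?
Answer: -40719526/68512635 ≈ -0.59434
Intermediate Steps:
7524/(-13268) - 563/a = 7524/(-13268) - 563/20655 = 7524*(-1/13268) - 563*1/20655 = -1881/3317 - 563/20655 = -40719526/68512635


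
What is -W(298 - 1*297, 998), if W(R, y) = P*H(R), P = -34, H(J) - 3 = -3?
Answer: 0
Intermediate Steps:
H(J) = 0 (H(J) = 3 - 3 = 0)
W(R, y) = 0 (W(R, y) = -34*0 = 0)
-W(298 - 1*297, 998) = -1*0 = 0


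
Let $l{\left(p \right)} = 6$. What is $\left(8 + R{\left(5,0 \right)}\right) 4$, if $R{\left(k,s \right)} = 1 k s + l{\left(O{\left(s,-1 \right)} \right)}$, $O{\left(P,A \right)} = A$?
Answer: $56$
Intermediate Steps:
$R{\left(k,s \right)} = 6 + k s$ ($R{\left(k,s \right)} = 1 k s + 6 = k s + 6 = 6 + k s$)
$\left(8 + R{\left(5,0 \right)}\right) 4 = \left(8 + \left(6 + 5 \cdot 0\right)\right) 4 = \left(8 + \left(6 + 0\right)\right) 4 = \left(8 + 6\right) 4 = 14 \cdot 4 = 56$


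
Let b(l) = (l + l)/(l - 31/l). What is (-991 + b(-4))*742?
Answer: -11053574/15 ≈ -7.3691e+5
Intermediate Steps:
b(l) = 2*l/(l - 31/l) (b(l) = (2*l)/(l - 31/l) = 2*l/(l - 31/l))
(-991 + b(-4))*742 = (-991 + 2*(-4)²/(-31 + (-4)²))*742 = (-991 + 2*16/(-31 + 16))*742 = (-991 + 2*16/(-15))*742 = (-991 + 2*16*(-1/15))*742 = (-991 - 32/15)*742 = -14897/15*742 = -11053574/15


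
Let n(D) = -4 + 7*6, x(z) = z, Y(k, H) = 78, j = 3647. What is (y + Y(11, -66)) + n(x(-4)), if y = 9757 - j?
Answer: 6226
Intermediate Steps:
y = 6110 (y = 9757 - 1*3647 = 9757 - 3647 = 6110)
n(D) = 38 (n(D) = -4 + 42 = 38)
(y + Y(11, -66)) + n(x(-4)) = (6110 + 78) + 38 = 6188 + 38 = 6226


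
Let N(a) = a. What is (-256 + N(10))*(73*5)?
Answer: -89790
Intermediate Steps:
(-256 + N(10))*(73*5) = (-256 + 10)*(73*5) = -246*365 = -89790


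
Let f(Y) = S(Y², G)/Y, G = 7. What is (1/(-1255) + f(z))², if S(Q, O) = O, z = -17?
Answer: 77475204/455182225 ≈ 0.17021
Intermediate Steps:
f(Y) = 7/Y
(1/(-1255) + f(z))² = (1/(-1255) + 7/(-17))² = (-1/1255 + 7*(-1/17))² = (-1/1255 - 7/17)² = (-8802/21335)² = 77475204/455182225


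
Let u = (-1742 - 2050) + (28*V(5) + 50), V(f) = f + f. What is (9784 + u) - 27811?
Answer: -21489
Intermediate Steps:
V(f) = 2*f
u = -3462 (u = (-1742 - 2050) + (28*(2*5) + 50) = -3792 + (28*10 + 50) = -3792 + (280 + 50) = -3792 + 330 = -3462)
(9784 + u) - 27811 = (9784 - 3462) - 27811 = 6322 - 27811 = -21489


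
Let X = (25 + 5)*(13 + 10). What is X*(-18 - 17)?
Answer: -24150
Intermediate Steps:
X = 690 (X = 30*23 = 690)
X*(-18 - 17) = 690*(-18 - 17) = 690*(-35) = -24150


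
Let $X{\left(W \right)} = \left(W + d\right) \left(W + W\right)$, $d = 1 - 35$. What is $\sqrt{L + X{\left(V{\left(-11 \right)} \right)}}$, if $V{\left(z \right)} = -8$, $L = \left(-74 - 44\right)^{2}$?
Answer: $2 \sqrt{3649} \approx 120.81$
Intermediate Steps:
$L = 13924$ ($L = \left(-118\right)^{2} = 13924$)
$d = -34$ ($d = 1 - 35 = -34$)
$X{\left(W \right)} = 2 W \left(-34 + W\right)$ ($X{\left(W \right)} = \left(W - 34\right) \left(W + W\right) = \left(-34 + W\right) 2 W = 2 W \left(-34 + W\right)$)
$\sqrt{L + X{\left(V{\left(-11 \right)} \right)}} = \sqrt{13924 + 2 \left(-8\right) \left(-34 - 8\right)} = \sqrt{13924 + 2 \left(-8\right) \left(-42\right)} = \sqrt{13924 + 672} = \sqrt{14596} = 2 \sqrt{3649}$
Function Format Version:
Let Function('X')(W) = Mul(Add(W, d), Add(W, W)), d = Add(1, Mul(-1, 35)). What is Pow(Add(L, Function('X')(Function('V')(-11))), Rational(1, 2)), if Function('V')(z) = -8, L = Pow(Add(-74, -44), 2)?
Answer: Mul(2, Pow(3649, Rational(1, 2))) ≈ 120.81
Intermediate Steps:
L = 13924 (L = Pow(-118, 2) = 13924)
d = -34 (d = Add(1, -35) = -34)
Function('X')(W) = Mul(2, W, Add(-34, W)) (Function('X')(W) = Mul(Add(W, -34), Add(W, W)) = Mul(Add(-34, W), Mul(2, W)) = Mul(2, W, Add(-34, W)))
Pow(Add(L, Function('X')(Function('V')(-11))), Rational(1, 2)) = Pow(Add(13924, Mul(2, -8, Add(-34, -8))), Rational(1, 2)) = Pow(Add(13924, Mul(2, -8, -42)), Rational(1, 2)) = Pow(Add(13924, 672), Rational(1, 2)) = Pow(14596, Rational(1, 2)) = Mul(2, Pow(3649, Rational(1, 2)))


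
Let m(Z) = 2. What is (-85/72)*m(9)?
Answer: -85/36 ≈ -2.3611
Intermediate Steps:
(-85/72)*m(9) = (-85/72)*2 = ((1/72)*(-85))*2 = -85/72*2 = -85/36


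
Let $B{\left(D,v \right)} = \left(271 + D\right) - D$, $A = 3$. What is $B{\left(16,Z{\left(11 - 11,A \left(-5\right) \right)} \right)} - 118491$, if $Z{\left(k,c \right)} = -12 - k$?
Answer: $-118220$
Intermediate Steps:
$B{\left(D,v \right)} = 271$
$B{\left(16,Z{\left(11 - 11,A \left(-5\right) \right)} \right)} - 118491 = 271 - 118491 = -118220$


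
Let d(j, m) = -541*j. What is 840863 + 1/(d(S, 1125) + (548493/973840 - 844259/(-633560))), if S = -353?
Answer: 52701021658340941489/62674920478143 ≈ 8.4086e+5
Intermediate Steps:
840863 + 1/(d(S, 1125) + (548493/973840 - 844259/(-633560))) = 840863 + 1/(-541*(-353) + (548493/973840 - 844259/(-633560))) = 840863 + 1/(190973 + (548493*(1/973840) - 844259*(-1/633560))) = 840863 + 1/(190973 + (548493/973840 + 844259/633560)) = 840863 + 1/(190973 + 622168303/328184080) = 840863 + 1/(62674920478143/328184080) = 840863 + 328184080/62674920478143 = 52701021658340941489/62674920478143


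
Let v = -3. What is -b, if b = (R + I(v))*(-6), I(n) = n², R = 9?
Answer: 108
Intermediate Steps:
b = -108 (b = (9 + (-3)²)*(-6) = (9 + 9)*(-6) = 18*(-6) = -108)
-b = -1*(-108) = 108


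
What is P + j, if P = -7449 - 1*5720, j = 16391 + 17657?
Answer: 20879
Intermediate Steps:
j = 34048
P = -13169 (P = -7449 - 5720 = -13169)
P + j = -13169 + 34048 = 20879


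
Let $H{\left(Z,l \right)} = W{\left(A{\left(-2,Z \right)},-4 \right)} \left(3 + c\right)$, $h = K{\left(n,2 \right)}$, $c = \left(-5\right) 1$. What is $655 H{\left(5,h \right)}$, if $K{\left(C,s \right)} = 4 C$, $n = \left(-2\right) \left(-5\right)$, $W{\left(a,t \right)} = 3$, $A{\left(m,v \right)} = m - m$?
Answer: $-3930$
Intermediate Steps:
$A{\left(m,v \right)} = 0$
$c = -5$
$n = 10$
$h = 40$ ($h = 4 \cdot 10 = 40$)
$H{\left(Z,l \right)} = -6$ ($H{\left(Z,l \right)} = 3 \left(3 - 5\right) = 3 \left(-2\right) = -6$)
$655 H{\left(5,h \right)} = 655 \left(-6\right) = -3930$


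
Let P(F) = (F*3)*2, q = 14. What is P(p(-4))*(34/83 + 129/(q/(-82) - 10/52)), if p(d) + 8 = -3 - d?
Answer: 1237264/83 ≈ 14907.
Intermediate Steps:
p(d) = -11 - d (p(d) = -8 + (-3 - d) = -11 - d)
P(F) = 6*F (P(F) = (3*F)*2 = 6*F)
P(p(-4))*(34/83 + 129/(q/(-82) - 10/52)) = (6*(-11 - 1*(-4)))*(34/83 + 129/(14/(-82) - 10/52)) = (6*(-11 + 4))*(34*(1/83) + 129/(14*(-1/82) - 10*1/52)) = (6*(-7))*(34/83 + 129/(-7/41 - 5/26)) = -42*(34/83 + 129/(-387/1066)) = -42*(34/83 + 129*(-1066/387)) = -42*(34/83 - 1066/3) = -42*(-88376/249) = 1237264/83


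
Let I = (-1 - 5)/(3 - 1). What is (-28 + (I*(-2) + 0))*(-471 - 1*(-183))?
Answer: 6336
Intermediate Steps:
I = -3 (I = -6/2 = -6*1/2 = -3)
(-28 + (I*(-2) + 0))*(-471 - 1*(-183)) = (-28 + (-3*(-2) + 0))*(-471 - 1*(-183)) = (-28 + (6 + 0))*(-471 + 183) = (-28 + 6)*(-288) = -22*(-288) = 6336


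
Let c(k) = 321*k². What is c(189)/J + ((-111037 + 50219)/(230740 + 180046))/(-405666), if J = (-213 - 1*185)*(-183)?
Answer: 79616236392886547/505716546921291 ≈ 157.43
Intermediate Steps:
J = 72834 (J = (-213 - 185)*(-183) = -398*(-183) = 72834)
c(189)/J + ((-111037 + 50219)/(230740 + 180046))/(-405666) = (321*189²)/72834 + ((-111037 + 50219)/(230740 + 180046))/(-405666) = (321*35721)*(1/72834) - 60818/410786*(-1/405666) = 11466441*(1/72834) - 60818*1/410786*(-1/405666) = 3822147/24278 - 30409/205393*(-1/405666) = 3822147/24278 + 30409/83320956738 = 79616236392886547/505716546921291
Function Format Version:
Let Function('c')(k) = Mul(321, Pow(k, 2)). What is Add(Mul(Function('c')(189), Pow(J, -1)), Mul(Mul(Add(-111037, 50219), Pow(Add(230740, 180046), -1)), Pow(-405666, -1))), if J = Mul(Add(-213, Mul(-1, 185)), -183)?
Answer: Rational(79616236392886547, 505716546921291) ≈ 157.43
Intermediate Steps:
J = 72834 (J = Mul(Add(-213, -185), -183) = Mul(-398, -183) = 72834)
Add(Mul(Function('c')(189), Pow(J, -1)), Mul(Mul(Add(-111037, 50219), Pow(Add(230740, 180046), -1)), Pow(-405666, -1))) = Add(Mul(Mul(321, Pow(189, 2)), Pow(72834, -1)), Mul(Mul(Add(-111037, 50219), Pow(Add(230740, 180046), -1)), Pow(-405666, -1))) = Add(Mul(Mul(321, 35721), Rational(1, 72834)), Mul(Mul(-60818, Pow(410786, -1)), Rational(-1, 405666))) = Add(Mul(11466441, Rational(1, 72834)), Mul(Mul(-60818, Rational(1, 410786)), Rational(-1, 405666))) = Add(Rational(3822147, 24278), Mul(Rational(-30409, 205393), Rational(-1, 405666))) = Add(Rational(3822147, 24278), Rational(30409, 83320956738)) = Rational(79616236392886547, 505716546921291)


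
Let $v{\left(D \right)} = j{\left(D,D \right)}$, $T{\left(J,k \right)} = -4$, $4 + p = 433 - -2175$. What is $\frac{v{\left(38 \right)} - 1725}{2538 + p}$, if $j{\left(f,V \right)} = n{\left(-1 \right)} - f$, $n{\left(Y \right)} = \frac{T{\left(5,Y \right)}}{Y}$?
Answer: $- \frac{1759}{5142} \approx -0.34208$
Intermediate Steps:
$p = 2604$ ($p = -4 + \left(433 - -2175\right) = -4 + \left(433 + 2175\right) = -4 + 2608 = 2604$)
$n{\left(Y \right)} = - \frac{4}{Y}$
$j{\left(f,V \right)} = 4 - f$ ($j{\left(f,V \right)} = - \frac{4}{-1} - f = \left(-4\right) \left(-1\right) - f = 4 - f$)
$v{\left(D \right)} = 4 - D$
$\frac{v{\left(38 \right)} - 1725}{2538 + p} = \frac{\left(4 - 38\right) - 1725}{2538 + 2604} = \frac{\left(4 - 38\right) - 1725}{5142} = \left(-34 - 1725\right) \frac{1}{5142} = \left(-1759\right) \frac{1}{5142} = - \frac{1759}{5142}$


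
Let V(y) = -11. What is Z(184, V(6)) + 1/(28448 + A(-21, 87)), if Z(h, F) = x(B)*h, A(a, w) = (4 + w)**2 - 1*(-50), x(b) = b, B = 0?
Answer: 1/36779 ≈ 2.7189e-5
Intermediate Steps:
A(a, w) = 50 + (4 + w)**2 (A(a, w) = (4 + w)**2 + 50 = 50 + (4 + w)**2)
Z(h, F) = 0 (Z(h, F) = 0*h = 0)
Z(184, V(6)) + 1/(28448 + A(-21, 87)) = 0 + 1/(28448 + (50 + (4 + 87)**2)) = 0 + 1/(28448 + (50 + 91**2)) = 0 + 1/(28448 + (50 + 8281)) = 0 + 1/(28448 + 8331) = 0 + 1/36779 = 1/36779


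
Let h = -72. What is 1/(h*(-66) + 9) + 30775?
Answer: 146519776/4761 ≈ 30775.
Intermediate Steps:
1/(h*(-66) + 9) + 30775 = 1/(-72*(-66) + 9) + 30775 = 1/(4752 + 9) + 30775 = 1/4761 + 30775 = 146519776/4761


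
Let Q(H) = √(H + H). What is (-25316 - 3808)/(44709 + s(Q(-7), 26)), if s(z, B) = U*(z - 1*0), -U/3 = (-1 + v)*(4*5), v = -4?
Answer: -6889444/10582829 + 323600*I*√14/74079803 ≈ -0.651 + 0.016345*I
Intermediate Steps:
Q(H) = √2*√H (Q(H) = √(2*H) = √2*√H)
U = 300 (U = -3*(-1 - 4)*4*5 = -(-15)*20 = -3*(-100) = 300)
s(z, B) = 300*z (s(z, B) = 300*(z - 1*0) = 300*(z + 0) = 300*z)
(-25316 - 3808)/(44709 + s(Q(-7), 26)) = (-25316 - 3808)/(44709 + 300*(√2*√(-7))) = -29124/(44709 + 300*(√2*(I*√7))) = -29124/(44709 + 300*(I*√14)) = -29124/(44709 + 300*I*√14)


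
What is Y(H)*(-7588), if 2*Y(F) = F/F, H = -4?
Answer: -3794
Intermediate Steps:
Y(F) = ½ (Y(F) = (F/F)/2 = (½)*1 = ½)
Y(H)*(-7588) = (½)*(-7588) = -3794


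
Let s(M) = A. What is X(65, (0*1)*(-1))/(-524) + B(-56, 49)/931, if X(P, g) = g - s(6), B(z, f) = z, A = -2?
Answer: -2229/34846 ≈ -0.063967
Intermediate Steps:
s(M) = -2
X(P, g) = 2 + g (X(P, g) = g - 1*(-2) = g + 2 = 2 + g)
X(65, (0*1)*(-1))/(-524) + B(-56, 49)/931 = (2 + (0*1)*(-1))/(-524) - 56/931 = (2 + 0*(-1))*(-1/524) - 56*1/931 = (2 + 0)*(-1/524) - 8/133 = 2*(-1/524) - 8/133 = -1/262 - 8/133 = -2229/34846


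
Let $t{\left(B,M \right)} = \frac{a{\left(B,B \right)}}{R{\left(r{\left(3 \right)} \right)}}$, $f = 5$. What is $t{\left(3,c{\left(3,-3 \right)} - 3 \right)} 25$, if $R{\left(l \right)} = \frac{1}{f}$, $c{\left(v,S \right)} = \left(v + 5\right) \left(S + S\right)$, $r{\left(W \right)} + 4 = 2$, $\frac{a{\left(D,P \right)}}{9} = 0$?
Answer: $0$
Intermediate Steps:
$a{\left(D,P \right)} = 0$ ($a{\left(D,P \right)} = 9 \cdot 0 = 0$)
$r{\left(W \right)} = -2$ ($r{\left(W \right)} = -4 + 2 = -2$)
$c{\left(v,S \right)} = 2 S \left(5 + v\right)$ ($c{\left(v,S \right)} = \left(5 + v\right) 2 S = 2 S \left(5 + v\right)$)
$R{\left(l \right)} = \frac{1}{5}$
$t{\left(B,M \right)} = 0$ ($t{\left(B,M \right)} = 0 \frac{1}{\frac{1}{5}} = 0 \cdot 5 = 0$)
$t{\left(3,c{\left(3,-3 \right)} - 3 \right)} 25 = 0 \cdot 25 = 0$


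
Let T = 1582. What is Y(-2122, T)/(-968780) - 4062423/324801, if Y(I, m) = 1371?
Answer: -1312013152037/104886904260 ≈ -12.509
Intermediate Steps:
Y(-2122, T)/(-968780) - 4062423/324801 = 1371/(-968780) - 4062423/324801 = 1371*(-1/968780) - 4062423*1/324801 = -1371/968780 - 1354141/108267 = -1312013152037/104886904260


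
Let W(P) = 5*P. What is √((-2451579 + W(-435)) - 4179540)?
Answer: I*√6633294 ≈ 2575.5*I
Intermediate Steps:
√((-2451579 + W(-435)) - 4179540) = √((-2451579 + 5*(-435)) - 4179540) = √((-2451579 - 2175) - 4179540) = √(-2453754 - 4179540) = √(-6633294) = I*√6633294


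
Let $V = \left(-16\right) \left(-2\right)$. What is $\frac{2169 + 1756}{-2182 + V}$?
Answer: $- \frac{157}{86} \approx -1.8256$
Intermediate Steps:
$V = 32$
$\frac{2169 + 1756}{-2182 + V} = \frac{2169 + 1756}{-2182 + 32} = \frac{3925}{-2150} = 3925 \left(- \frac{1}{2150}\right) = - \frac{157}{86}$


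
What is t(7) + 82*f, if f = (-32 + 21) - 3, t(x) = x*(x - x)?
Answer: -1148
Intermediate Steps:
t(x) = 0 (t(x) = x*0 = 0)
f = -14 (f = -11 - 3 = -14)
t(7) + 82*f = 0 + 82*(-14) = 0 - 1148 = -1148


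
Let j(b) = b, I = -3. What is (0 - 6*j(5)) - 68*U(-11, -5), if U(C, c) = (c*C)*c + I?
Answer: 18874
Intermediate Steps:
U(C, c) = -3 + C*c² (U(C, c) = (c*C)*c - 3 = (C*c)*c - 3 = C*c² - 3 = -3 + C*c²)
(0 - 6*j(5)) - 68*U(-11, -5) = (0 - 6*5) - 68*(-3 - 11*(-5)²) = (0 - 30) - 68*(-3 - 11*25) = -30 - 68*(-3 - 275) = -30 - 68*(-278) = -30 + 18904 = 18874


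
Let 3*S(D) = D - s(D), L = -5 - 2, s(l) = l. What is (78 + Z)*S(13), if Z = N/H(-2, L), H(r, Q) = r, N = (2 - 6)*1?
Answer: 0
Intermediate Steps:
L = -7
N = -4 (N = -4*1 = -4)
S(D) = 0 (S(D) = (D - D)/3 = (1/3)*0 = 0)
Z = 2 (Z = -4/(-2) = -4*(-1/2) = 2)
(78 + Z)*S(13) = (78 + 2)*0 = 80*0 = 0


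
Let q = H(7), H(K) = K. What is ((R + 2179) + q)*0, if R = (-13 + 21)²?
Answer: 0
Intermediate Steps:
R = 64 (R = 8² = 64)
q = 7
((R + 2179) + q)*0 = ((64 + 2179) + 7)*0 = (2243 + 7)*0 = 2250*0 = 0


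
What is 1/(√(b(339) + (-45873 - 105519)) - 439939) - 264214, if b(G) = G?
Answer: -51137688286377575/193546474774 - I*√151053/193546474774 ≈ -2.6421e+5 - 2.0081e-9*I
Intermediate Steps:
1/(√(b(339) + (-45873 - 105519)) - 439939) - 264214 = 1/(√(339 + (-45873 - 105519)) - 439939) - 264214 = 1/(√(339 - 151392) - 439939) - 264214 = 1/(√(-151053) - 439939) - 264214 = 1/(I*√151053 - 439939) - 264214 = 1/(-439939 + I*√151053) - 264214 = -264214 + 1/(-439939 + I*√151053)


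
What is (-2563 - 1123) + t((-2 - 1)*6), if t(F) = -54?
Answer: -3740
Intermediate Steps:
(-2563 - 1123) + t((-2 - 1)*6) = (-2563 - 1123) - 54 = -3686 - 54 = -3740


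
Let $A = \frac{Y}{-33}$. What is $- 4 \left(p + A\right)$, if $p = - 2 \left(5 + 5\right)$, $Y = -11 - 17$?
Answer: $\frac{2528}{33} \approx 76.606$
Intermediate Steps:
$Y = -28$
$p = -20$ ($p = \left(-2\right) 10 = -20$)
$A = \frac{28}{33}$ ($A = - \frac{28}{-33} = \left(-28\right) \left(- \frac{1}{33}\right) = \frac{28}{33} \approx 0.84848$)
$- 4 \left(p + A\right) = - 4 \left(-20 + \frac{28}{33}\right) = \left(-4\right) \left(- \frac{632}{33}\right) = \frac{2528}{33}$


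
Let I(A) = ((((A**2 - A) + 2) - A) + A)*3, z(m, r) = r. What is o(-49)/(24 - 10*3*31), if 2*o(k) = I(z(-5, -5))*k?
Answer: 392/151 ≈ 2.5960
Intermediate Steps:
I(A) = 6 - 3*A + 3*A**2 (I(A) = (((2 + A**2 - A) - A) + A)*3 = ((2 + A**2 - 2*A) + A)*3 = (2 + A**2 - A)*3 = 6 - 3*A + 3*A**2)
o(k) = 48*k (o(k) = ((6 - 3*(-5) + 3*(-5)**2)*k)/2 = ((6 + 15 + 3*25)*k)/2 = ((6 + 15 + 75)*k)/2 = (96*k)/2 = 48*k)
o(-49)/(24 - 10*3*31) = (48*(-49))/(24 - 10*3*31) = -2352/(24 - 30*31) = -2352/(24 - 930) = -2352/(-906) = -2352*(-1/906) = 392/151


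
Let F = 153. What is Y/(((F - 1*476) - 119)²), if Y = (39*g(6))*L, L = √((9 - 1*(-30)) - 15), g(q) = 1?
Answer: 3*√6/7514 ≈ 0.00097797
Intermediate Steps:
L = 2*√6 (L = √((9 + 30) - 15) = √(39 - 15) = √24 = 2*√6 ≈ 4.8990)
Y = 78*√6 (Y = (39*1)*(2*√6) = 39*(2*√6) = 78*√6 ≈ 191.06)
Y/(((F - 1*476) - 119)²) = (78*√6)/(((153 - 1*476) - 119)²) = (78*√6)/(((153 - 476) - 119)²) = (78*√6)/((-323 - 119)²) = (78*√6)/((-442)²) = (78*√6)/195364 = (78*√6)*(1/195364) = 3*√6/7514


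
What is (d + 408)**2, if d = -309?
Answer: 9801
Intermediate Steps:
(d + 408)**2 = (-309 + 408)**2 = 99**2 = 9801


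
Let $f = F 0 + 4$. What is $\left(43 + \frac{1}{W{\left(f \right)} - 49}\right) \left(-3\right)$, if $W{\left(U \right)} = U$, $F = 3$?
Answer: $- \frac{1934}{15} \approx -128.93$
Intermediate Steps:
$f = 4$ ($f = 3 \cdot 0 + 4 = 0 + 4 = 4$)
$\left(43 + \frac{1}{W{\left(f \right)} - 49}\right) \left(-3\right) = \left(43 + \frac{1}{4 - 49}\right) \left(-3\right) = \left(43 + \frac{1}{-45}\right) \left(-3\right) = \left(43 - \frac{1}{45}\right) \left(-3\right) = \frac{1934}{45} \left(-3\right) = - \frac{1934}{15}$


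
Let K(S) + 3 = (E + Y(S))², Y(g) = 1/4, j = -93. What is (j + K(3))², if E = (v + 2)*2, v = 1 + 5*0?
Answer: 829921/256 ≈ 3241.9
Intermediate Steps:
Y(g) = ¼ (Y(g) = 1*(¼) = ¼)
v = 1 (v = 1 + 0 = 1)
E = 6 (E = (1 + 2)*2 = 3*2 = 6)
K(S) = 577/16 (K(S) = -3 + (6 + ¼)² = -3 + (25/4)² = -3 + 625/16 = 577/16)
(j + K(3))² = (-93 + 577/16)² = (-911/16)² = 829921/256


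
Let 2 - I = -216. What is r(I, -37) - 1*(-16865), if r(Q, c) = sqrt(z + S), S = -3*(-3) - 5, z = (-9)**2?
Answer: 16865 + sqrt(85) ≈ 16874.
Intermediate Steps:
I = 218 (I = 2 - 1*(-216) = 2 + 216 = 218)
z = 81
S = 4 (S = 9 - 5 = 4)
r(Q, c) = sqrt(85) (r(Q, c) = sqrt(81 + 4) = sqrt(85))
r(I, -37) - 1*(-16865) = sqrt(85) - 1*(-16865) = sqrt(85) + 16865 = 16865 + sqrt(85)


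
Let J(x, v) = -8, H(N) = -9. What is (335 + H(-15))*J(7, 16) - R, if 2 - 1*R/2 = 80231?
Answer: 157850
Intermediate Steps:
R = -160458 (R = 4 - 2*80231 = 4 - 160462 = -160458)
(335 + H(-15))*J(7, 16) - R = (335 - 9)*(-8) - 1*(-160458) = 326*(-8) + 160458 = -2608 + 160458 = 157850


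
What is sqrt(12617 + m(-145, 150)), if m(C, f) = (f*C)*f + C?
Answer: 2*I*sqrt(812507) ≈ 1802.8*I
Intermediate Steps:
m(C, f) = C + C*f**2 (m(C, f) = (C*f)*f + C = C*f**2 + C = C + C*f**2)
sqrt(12617 + m(-145, 150)) = sqrt(12617 - 145*(1 + 150**2)) = sqrt(12617 - 145*(1 + 22500)) = sqrt(12617 - 145*22501) = sqrt(12617 - 3262645) = sqrt(-3250028) = 2*I*sqrt(812507)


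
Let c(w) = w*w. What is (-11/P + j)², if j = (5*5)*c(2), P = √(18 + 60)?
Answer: 780121/78 - 1100*√78/39 ≈ 9752.5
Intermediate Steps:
c(w) = w²
P = √78 ≈ 8.8318
j = 100 (j = (5*5)*2² = 25*4 = 100)
(-11/P + j)² = (-11*√78/78 + 100)² = (100 - 11*√78/78)²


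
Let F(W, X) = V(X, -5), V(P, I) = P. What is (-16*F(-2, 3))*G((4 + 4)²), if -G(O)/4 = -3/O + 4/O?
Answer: 3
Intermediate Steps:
G(O) = -4/O (G(O) = -4*(-3/O + 4/O) = -4/O)
F(W, X) = X
(-16*F(-2, 3))*G((4 + 4)²) = (-16*3)*(-4/(4 + 4)²) = -(-192)/(8²) = -(-192)/64 = -48*(-1/16) = 3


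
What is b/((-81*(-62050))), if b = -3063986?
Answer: -1531993/2513025 ≈ -0.60962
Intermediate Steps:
b/((-81*(-62050))) = -3063986/((-81*(-62050))) = -3063986/5026050 = -3063986*1/5026050 = -1531993/2513025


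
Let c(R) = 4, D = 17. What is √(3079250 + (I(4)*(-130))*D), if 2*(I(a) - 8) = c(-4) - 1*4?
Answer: √3061570 ≈ 1749.7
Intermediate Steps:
I(a) = 8 (I(a) = 8 + (4 - 1*4)/2 = 8 + (4 - 4)/2 = 8 + (½)*0 = 8 + 0 = 8)
√(3079250 + (I(4)*(-130))*D) = √(3079250 + (8*(-130))*17) = √(3079250 - 1040*17) = √(3079250 - 17680) = √3061570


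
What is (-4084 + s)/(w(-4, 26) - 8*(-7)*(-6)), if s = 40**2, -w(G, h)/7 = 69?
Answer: 276/91 ≈ 3.0330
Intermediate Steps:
w(G, h) = -483 (w(G, h) = -7*69 = -483)
s = 1600
(-4084 + s)/(w(-4, 26) - 8*(-7)*(-6)) = (-4084 + 1600)/(-483 - 8*(-7)*(-6)) = -2484/(-483 + 56*(-6)) = -2484/(-483 - 336) = -2484/(-819) = -2484*(-1/819) = 276/91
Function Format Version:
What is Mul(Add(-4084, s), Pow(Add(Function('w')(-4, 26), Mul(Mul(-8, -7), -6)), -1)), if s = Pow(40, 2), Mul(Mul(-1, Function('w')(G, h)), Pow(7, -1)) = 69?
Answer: Rational(276, 91) ≈ 3.0330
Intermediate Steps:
Function('w')(G, h) = -483 (Function('w')(G, h) = Mul(-7, 69) = -483)
s = 1600
Mul(Add(-4084, s), Pow(Add(Function('w')(-4, 26), Mul(Mul(-8, -7), -6)), -1)) = Mul(Add(-4084, 1600), Pow(Add(-483, Mul(Mul(-8, -7), -6)), -1)) = Mul(-2484, Pow(Add(-483, Mul(56, -6)), -1)) = Mul(-2484, Pow(Add(-483, -336), -1)) = Mul(-2484, Pow(-819, -1)) = Mul(-2484, Rational(-1, 819)) = Rational(276, 91)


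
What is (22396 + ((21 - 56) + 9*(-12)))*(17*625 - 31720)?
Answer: -469427035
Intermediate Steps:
(22396 + ((21 - 56) + 9*(-12)))*(17*625 - 31720) = (22396 + (-35 - 108))*(10625 - 31720) = (22396 - 143)*(-21095) = 22253*(-21095) = -469427035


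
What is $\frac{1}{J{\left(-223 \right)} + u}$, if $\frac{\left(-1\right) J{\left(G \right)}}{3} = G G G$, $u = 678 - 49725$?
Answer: $\frac{1}{33219654} \approx 3.0103 \cdot 10^{-8}$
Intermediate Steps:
$u = -49047$ ($u = 678 - 49725 = -49047$)
$J{\left(G \right)} = - 3 G^{3}$ ($J{\left(G \right)} = - 3 G G G = - 3 G^{2} G = - 3 G^{3}$)
$\frac{1}{J{\left(-223 \right)} + u} = \frac{1}{- 3 \left(-223\right)^{3} - 49047} = \frac{1}{\left(-3\right) \left(-11089567\right) - 49047} = \frac{1}{33268701 - 49047} = \frac{1}{33219654}$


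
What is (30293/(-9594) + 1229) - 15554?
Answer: -137464343/9594 ≈ -14328.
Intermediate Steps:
(30293/(-9594) + 1229) - 15554 = (30293*(-1/9594) + 1229) - 15554 = (-30293/9594 + 1229) - 15554 = 11760733/9594 - 15554 = -137464343/9594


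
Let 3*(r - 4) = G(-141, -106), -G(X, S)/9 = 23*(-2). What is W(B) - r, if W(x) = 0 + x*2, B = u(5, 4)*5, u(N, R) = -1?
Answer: -152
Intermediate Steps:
B = -5 (B = -1*5 = -5)
G(X, S) = 414 (G(X, S) = -207*(-2) = -9*(-46) = 414)
W(x) = 2*x (W(x) = 0 + 2*x = 2*x)
r = 142 (r = 4 + (⅓)*414 = 4 + 138 = 142)
W(B) - r = 2*(-5) - 1*142 = -10 - 142 = -152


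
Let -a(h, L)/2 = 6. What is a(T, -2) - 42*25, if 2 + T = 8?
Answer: -1062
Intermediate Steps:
T = 6 (T = -2 + 8 = 6)
a(h, L) = -12 (a(h, L) = -2*6 = -12)
a(T, -2) - 42*25 = -12 - 42*25 = -12 - 1050 = -1062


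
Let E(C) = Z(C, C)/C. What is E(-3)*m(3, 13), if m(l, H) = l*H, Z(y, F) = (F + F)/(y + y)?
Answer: -13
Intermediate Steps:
Z(y, F) = F/y (Z(y, F) = (2*F)/((2*y)) = (2*F)*(1/(2*y)) = F/y)
E(C) = 1/C (E(C) = (C/C)/C = 1/C)
m(l, H) = H*l
E(-3)*m(3, 13) = (13*3)/(-3) = -⅓*39 = -13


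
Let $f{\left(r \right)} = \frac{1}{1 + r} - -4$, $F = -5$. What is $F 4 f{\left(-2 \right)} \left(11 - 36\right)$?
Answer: $1500$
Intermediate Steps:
$f{\left(r \right)} = 4 + \frac{1}{1 + r}$ ($f{\left(r \right)} = \frac{1}{1 + r} + 4 = 4 + \frac{1}{1 + r}$)
$F 4 f{\left(-2 \right)} \left(11 - 36\right) = \left(-5\right) 4 \frac{5 + 4 \left(-2\right)}{1 - 2} \left(11 - 36\right) = - 20 \frac{5 - 8}{-1} \left(-25\right) = - 20 \left(\left(-1\right) \left(-3\right)\right) \left(-25\right) = \left(-20\right) 3 \left(-25\right) = \left(-60\right) \left(-25\right) = 1500$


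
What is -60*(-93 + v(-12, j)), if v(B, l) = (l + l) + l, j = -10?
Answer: 7380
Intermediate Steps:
v(B, l) = 3*l (v(B, l) = 2*l + l = 3*l)
-60*(-93 + v(-12, j)) = -60*(-93 + 3*(-10)) = -60*(-93 - 30) = -60*(-123) = 7380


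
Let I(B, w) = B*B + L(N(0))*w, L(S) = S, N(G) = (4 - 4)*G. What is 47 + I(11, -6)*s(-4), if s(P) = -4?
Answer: -437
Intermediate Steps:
N(G) = 0 (N(G) = 0*G = 0)
I(B, w) = B**2 (I(B, w) = B*B + 0*w = B**2 + 0 = B**2)
47 + I(11, -6)*s(-4) = 47 + 11**2*(-4) = 47 + 121*(-4) = 47 - 484 = -437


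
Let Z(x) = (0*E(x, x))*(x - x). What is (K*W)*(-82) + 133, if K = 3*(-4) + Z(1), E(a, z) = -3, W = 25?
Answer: 24733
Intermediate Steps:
Z(x) = 0 (Z(x) = (0*(-3))*(x - x) = 0*0 = 0)
K = -12 (K = 3*(-4) + 0 = -12 + 0 = -12)
(K*W)*(-82) + 133 = -12*25*(-82) + 133 = -300*(-82) + 133 = 24600 + 133 = 24733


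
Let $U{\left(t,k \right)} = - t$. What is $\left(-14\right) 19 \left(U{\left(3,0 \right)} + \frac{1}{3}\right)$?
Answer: $\frac{2128}{3} \approx 709.33$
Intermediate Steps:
$\left(-14\right) 19 \left(U{\left(3,0 \right)} + \frac{1}{3}\right) = \left(-14\right) 19 \left(\left(-1\right) 3 + \frac{1}{3}\right) = - 266 \left(-3 + \frac{1}{3}\right) = \left(-266\right) \left(- \frac{8}{3}\right) = \frac{2128}{3}$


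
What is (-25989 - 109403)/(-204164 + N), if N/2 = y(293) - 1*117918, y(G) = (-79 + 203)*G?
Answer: 16924/45917 ≈ 0.36858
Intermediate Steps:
y(G) = 124*G
N = -163172 (N = 2*(124*293 - 1*117918) = 2*(36332 - 117918) = 2*(-81586) = -163172)
(-25989 - 109403)/(-204164 + N) = (-25989 - 109403)/(-204164 - 163172) = -135392/(-367336) = -135392*(-1/367336) = 16924/45917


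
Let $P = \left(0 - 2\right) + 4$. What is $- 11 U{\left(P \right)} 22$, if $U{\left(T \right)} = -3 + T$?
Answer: $242$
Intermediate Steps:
$P = 2$ ($P = -2 + 4 = 2$)
$- 11 U{\left(P \right)} 22 = - 11 \left(-3 + 2\right) 22 = \left(-11\right) \left(-1\right) 22 = 11 \cdot 22 = 242$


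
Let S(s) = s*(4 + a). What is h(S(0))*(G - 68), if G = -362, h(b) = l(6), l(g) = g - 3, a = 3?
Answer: -1290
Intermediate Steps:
S(s) = 7*s (S(s) = s*(4 + 3) = s*7 = 7*s)
l(g) = -3 + g
h(b) = 3 (h(b) = -3 + 6 = 3)
h(S(0))*(G - 68) = 3*(-362 - 68) = 3*(-430) = -1290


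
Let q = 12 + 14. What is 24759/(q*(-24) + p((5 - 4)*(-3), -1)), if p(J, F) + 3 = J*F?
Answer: -8253/208 ≈ -39.678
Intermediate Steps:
q = 26
p(J, F) = -3 + F*J (p(J, F) = -3 + J*F = -3 + F*J)
24759/(q*(-24) + p((5 - 4)*(-3), -1)) = 24759/(26*(-24) + (-3 - (5 - 4)*(-3))) = 24759/(-624 + (-3 - (-3))) = 24759/(-624 + (-3 - 1*(-3))) = 24759/(-624 + (-3 + 3)) = 24759/(-624 + 0) = 24759/(-624) = 24759*(-1/624) = -8253/208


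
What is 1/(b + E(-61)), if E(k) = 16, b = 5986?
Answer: 1/6002 ≈ 0.00016661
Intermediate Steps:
1/(b + E(-61)) = 1/(5986 + 16) = 1/6002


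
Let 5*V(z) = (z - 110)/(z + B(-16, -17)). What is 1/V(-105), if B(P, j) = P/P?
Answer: 104/43 ≈ 2.4186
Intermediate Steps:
B(P, j) = 1
V(z) = (-110 + z)/(5*(1 + z)) (V(z) = ((z - 110)/(z + 1))/5 = ((-110 + z)/(1 + z))/5 = (-110 + z)/(5*(1 + z)))
1/V(-105) = 1/((-110 - 105)/(5*(1 - 105))) = 1/((⅕)*(-215)/(-104)) = 1/((⅕)*(-1/104)*(-215)) = 1/(43/104) = 104/43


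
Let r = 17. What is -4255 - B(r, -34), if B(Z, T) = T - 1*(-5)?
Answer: -4226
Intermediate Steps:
B(Z, T) = 5 + T (B(Z, T) = T + 5 = 5 + T)
-4255 - B(r, -34) = -4255 - (5 - 34) = -4255 - 1*(-29) = -4255 + 29 = -4226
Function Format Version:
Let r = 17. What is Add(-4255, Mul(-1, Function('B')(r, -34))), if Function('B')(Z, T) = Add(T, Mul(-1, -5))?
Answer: -4226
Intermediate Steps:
Function('B')(Z, T) = Add(5, T) (Function('B')(Z, T) = Add(T, 5) = Add(5, T))
Add(-4255, Mul(-1, Function('B')(r, -34))) = Add(-4255, Mul(-1, Add(5, -34))) = Add(-4255, Mul(-1, -29)) = Add(-4255, 29) = -4226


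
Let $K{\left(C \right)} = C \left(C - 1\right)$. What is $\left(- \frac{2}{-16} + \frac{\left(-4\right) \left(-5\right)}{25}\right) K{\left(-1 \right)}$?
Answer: $\frac{37}{20} \approx 1.85$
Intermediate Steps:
$K{\left(C \right)} = C \left(-1 + C\right)$
$\left(- \frac{2}{-16} + \frac{\left(-4\right) \left(-5\right)}{25}\right) K{\left(-1 \right)} = \left(- \frac{2}{-16} + \frac{\left(-4\right) \left(-5\right)}{25}\right) \left(- (-1 - 1)\right) = \left(\left(-2\right) \left(- \frac{1}{16}\right) + 20 \cdot \frac{1}{25}\right) \left(\left(-1\right) \left(-2\right)\right) = \left(\frac{1}{8} + \frac{4}{5}\right) 2 = \frac{37}{40} \cdot 2 = \frac{37}{20}$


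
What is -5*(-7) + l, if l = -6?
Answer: 29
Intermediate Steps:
-5*(-7) + l = -5*(-7) - 6 = 35 - 6 = 29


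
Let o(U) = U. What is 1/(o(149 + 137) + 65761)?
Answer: 1/66047 ≈ 1.5141e-5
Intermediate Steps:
1/(o(149 + 137) + 65761) = 1/((149 + 137) + 65761) = 1/(286 + 65761) = 1/66047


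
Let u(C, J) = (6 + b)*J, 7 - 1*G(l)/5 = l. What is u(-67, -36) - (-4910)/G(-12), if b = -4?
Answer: -386/19 ≈ -20.316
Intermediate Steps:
G(l) = 35 - 5*l
u(C, J) = 2*J (u(C, J) = (6 - 4)*J = 2*J)
u(-67, -36) - (-4910)/G(-12) = 2*(-36) - (-4910)/(35 - 5*(-12)) = -72 - (-4910)/(35 + 60) = -72 - (-4910)/95 = -72 - 1*(-982/19) = -72 + 982/19 = -386/19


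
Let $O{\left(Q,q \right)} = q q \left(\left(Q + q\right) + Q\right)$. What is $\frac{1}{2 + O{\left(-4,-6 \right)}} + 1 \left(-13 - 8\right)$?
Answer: $- \frac{10543}{502} \approx -21.002$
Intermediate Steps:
$O{\left(Q,q \right)} = q^{2} \left(q + 2 Q\right)$
$\frac{1}{2 + O{\left(-4,-6 \right)}} + 1 \left(-13 - 8\right) = \frac{1}{2 + \left(-6\right)^{2} \left(-6 + 2 \left(-4\right)\right)} + 1 \left(-13 - 8\right) = \frac{1}{2 + 36 \left(-6 - 8\right)} + 1 \left(-13 - 8\right) = \frac{1}{2 + 36 \left(-14\right)} + 1 \left(-21\right) = \frac{1}{2 - 504} - 21 = \frac{1}{-502} - 21 = - \frac{1}{502} - 21 = - \frac{10543}{502}$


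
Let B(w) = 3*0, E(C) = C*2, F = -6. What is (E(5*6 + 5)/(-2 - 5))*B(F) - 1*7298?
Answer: -7298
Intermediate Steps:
E(C) = 2*C
B(w) = 0
(E(5*6 + 5)/(-2 - 5))*B(F) - 1*7298 = ((2*(5*6 + 5))/(-2 - 5))*0 - 1*7298 = ((2*(30 + 5))/(-7))*0 - 7298 = ((2*35)*(-⅐))*0 - 7298 = (70*(-⅐))*0 - 7298 = -10*0 - 7298 = 0 - 7298 = -7298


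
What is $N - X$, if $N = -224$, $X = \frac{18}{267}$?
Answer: $- \frac{19942}{89} \approx -224.07$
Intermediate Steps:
$X = \frac{6}{89}$ ($X = 18 \cdot \frac{1}{267} = \frac{6}{89} \approx 0.067416$)
$N - X = -224 - \frac{6}{89} = - \frac{19942}{89}$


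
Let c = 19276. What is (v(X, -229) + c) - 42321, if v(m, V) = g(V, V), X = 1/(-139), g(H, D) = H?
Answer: -23274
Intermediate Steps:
X = -1/139 ≈ -0.0071942
v(m, V) = V
(v(X, -229) + c) - 42321 = (-229 + 19276) - 42321 = 19047 - 42321 = -23274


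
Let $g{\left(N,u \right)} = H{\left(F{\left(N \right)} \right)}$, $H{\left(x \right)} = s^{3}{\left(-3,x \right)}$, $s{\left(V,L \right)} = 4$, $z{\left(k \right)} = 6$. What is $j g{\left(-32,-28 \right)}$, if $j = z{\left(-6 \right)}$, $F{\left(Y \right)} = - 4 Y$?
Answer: $384$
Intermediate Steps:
$H{\left(x \right)} = 64$ ($H{\left(x \right)} = 4^{3} = 64$)
$g{\left(N,u \right)} = 64$
$j = 6$
$j g{\left(-32,-28 \right)} = 6 \cdot 64 = 384$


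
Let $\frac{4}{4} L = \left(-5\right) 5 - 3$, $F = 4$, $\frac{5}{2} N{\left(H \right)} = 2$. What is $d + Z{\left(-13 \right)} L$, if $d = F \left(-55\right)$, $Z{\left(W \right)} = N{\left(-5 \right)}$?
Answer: $- \frac{1212}{5} \approx -242.4$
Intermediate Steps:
$N{\left(H \right)} = \frac{4}{5}$ ($N{\left(H \right)} = \frac{2}{5} \cdot 2 = \frac{4}{5}$)
$Z{\left(W \right)} = \frac{4}{5}$
$L = -28$ ($L = \left(-5\right) 5 - 3 = -25 - 3 = -28$)
$d = -220$ ($d = 4 \left(-55\right) = -220$)
$d + Z{\left(-13 \right)} L = -220 + \frac{4}{5} \left(-28\right) = -220 - \frac{112}{5} = - \frac{1212}{5}$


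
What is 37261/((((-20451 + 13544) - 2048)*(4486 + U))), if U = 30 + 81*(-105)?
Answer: 37261/35721495 ≈ 0.0010431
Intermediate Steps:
U = -8475 (U = 30 - 8505 = -8475)
37261/((((-20451 + 13544) - 2048)*(4486 + U))) = 37261/((((-20451 + 13544) - 2048)*(4486 - 8475))) = 37261/(((-6907 - 2048)*(-3989))) = 37261/((-8955*(-3989))) = 37261/35721495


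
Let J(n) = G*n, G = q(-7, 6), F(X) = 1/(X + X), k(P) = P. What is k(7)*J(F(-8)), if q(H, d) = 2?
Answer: -7/8 ≈ -0.87500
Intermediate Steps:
F(X) = 1/(2*X)
G = 2
J(n) = 2*n
k(7)*J(F(-8)) = 7*(2*((1/2)/(-8))) = 7*(2*((1/2)*(-1/8))) = 7*(2*(-1/16)) = 7*(-1/8) = -7/8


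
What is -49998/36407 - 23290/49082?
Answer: -1650960433/893464187 ≈ -1.8478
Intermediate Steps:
-49998/36407 - 23290/49082 = -49998*1/36407 - 23290*1/49082 = -49998/36407 - 11645/24541 = -1650960433/893464187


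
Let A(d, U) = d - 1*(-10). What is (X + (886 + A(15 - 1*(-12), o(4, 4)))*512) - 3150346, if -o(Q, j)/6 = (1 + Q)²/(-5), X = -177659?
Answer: -2855429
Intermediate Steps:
o(Q, j) = 6*(1 + Q)²/5 (o(Q, j) = -6*(1 + Q)²/(-5) = -6*(1 + Q)²*(-1)/5 = -(-6)*(1 + Q)²/5 = 6*(1 + Q)²/5)
A(d, U) = 10 + d (A(d, U) = d + 10 = 10 + d)
(X + (886 + A(15 - 1*(-12), o(4, 4)))*512) - 3150346 = (-177659 + (886 + (10 + (15 - 1*(-12))))*512) - 3150346 = (-177659 + (886 + (10 + (15 + 12)))*512) - 3150346 = (-177659 + (886 + (10 + 27))*512) - 3150346 = (-177659 + (886 + 37)*512) - 3150346 = (-177659 + 923*512) - 3150346 = (-177659 + 472576) - 3150346 = 294917 - 3150346 = -2855429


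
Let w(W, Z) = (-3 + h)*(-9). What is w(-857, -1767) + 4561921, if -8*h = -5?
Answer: 36495539/8 ≈ 4.5619e+6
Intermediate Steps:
h = 5/8 (h = -⅛*(-5) = 5/8 ≈ 0.62500)
w(W, Z) = 171/8 (w(W, Z) = (-3 + 5/8)*(-9) = -19/8*(-9) = 171/8)
w(-857, -1767) + 4561921 = 171/8 + 4561921 = 36495539/8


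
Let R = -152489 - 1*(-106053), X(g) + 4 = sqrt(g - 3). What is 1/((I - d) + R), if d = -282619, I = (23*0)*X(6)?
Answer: 1/236183 ≈ 4.2340e-6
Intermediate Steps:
X(g) = -4 + sqrt(-3 + g) (X(g) = -4 + sqrt(g - 3) = -4 + sqrt(-3 + g))
I = 0 (I = (23*0)*(-4 + sqrt(-3 + 6)) = 0*(-4 + sqrt(3)) = 0)
R = -46436 (R = -152489 + 106053 = -46436)
1/((I - d) + R) = 1/((0 - 1*(-282619)) - 46436) = 1/((0 + 282619) - 46436) = 1/(282619 - 46436) = 1/236183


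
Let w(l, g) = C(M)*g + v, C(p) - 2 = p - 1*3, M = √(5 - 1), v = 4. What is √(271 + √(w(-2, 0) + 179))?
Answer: √(271 + √183) ≈ 16.868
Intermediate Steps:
M = 2 (M = √4 = 2)
C(p) = -1 + p (C(p) = 2 + (p - 1*3) = 2 + (p - 3) = 2 + (-3 + p) = -1 + p)
w(l, g) = 4 + g (w(l, g) = (-1 + 2)*g + 4 = 1*g + 4 = g + 4 = 4 + g)
√(271 + √(w(-2, 0) + 179)) = √(271 + √((4 + 0) + 179)) = √(271 + √(4 + 179)) = √(271 + √183)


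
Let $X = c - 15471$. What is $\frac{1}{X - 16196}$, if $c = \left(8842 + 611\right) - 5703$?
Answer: $- \frac{1}{27917} \approx -3.582 \cdot 10^{-5}$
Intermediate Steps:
$c = 3750$ ($c = 9453 - 5703 = 3750$)
$X = -11721$ ($X = 3750 - 15471 = -11721$)
$\frac{1}{X - 16196} = \frac{1}{-11721 - 16196} = \frac{1}{-27917} = - \frac{1}{27917}$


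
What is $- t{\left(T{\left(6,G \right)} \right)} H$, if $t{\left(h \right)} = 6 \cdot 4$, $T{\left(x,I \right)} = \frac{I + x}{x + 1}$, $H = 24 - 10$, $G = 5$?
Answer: $-336$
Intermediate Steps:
$H = 14$
$T{\left(x,I \right)} = \frac{I + x}{1 + x}$
$t{\left(h \right)} = 24$
$- t{\left(T{\left(6,G \right)} \right)} H = \left(-1\right) 24 \cdot 14 = \left(-24\right) 14 = -336$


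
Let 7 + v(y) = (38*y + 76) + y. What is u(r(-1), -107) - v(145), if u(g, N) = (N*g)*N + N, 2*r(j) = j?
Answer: -23111/2 ≈ -11556.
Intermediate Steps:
r(j) = j/2
u(g, N) = N + g*N**2 (u(g, N) = g*N**2 + N = N + g*N**2)
v(y) = 69 + 39*y (v(y) = -7 + ((38*y + 76) + y) = -7 + ((76 + 38*y) + y) = -7 + (76 + 39*y) = 69 + 39*y)
u(r(-1), -107) - v(145) = -107*(1 - 107*(-1)/2) - (69 + 39*145) = -107*(1 - 107*(-1/2)) - (69 + 5655) = -107*(1 + 107/2) - 1*5724 = -107*109/2 - 5724 = -11663/2 - 5724 = -23111/2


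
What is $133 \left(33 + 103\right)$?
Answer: $18088$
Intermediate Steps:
$133 \left(33 + 103\right) = 133 \cdot 136 = 18088$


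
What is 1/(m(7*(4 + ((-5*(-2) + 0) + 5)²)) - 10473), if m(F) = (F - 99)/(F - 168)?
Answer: -1435/15027251 ≈ -9.5493e-5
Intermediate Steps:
m(F) = (-99 + F)/(-168 + F)
1/(m(7*(4 + ((-5*(-2) + 0) + 5)²)) - 10473) = 1/((-99 + 7*(4 + ((-5*(-2) + 0) + 5)²))/(-168 + 7*(4 + ((-5*(-2) + 0) + 5)²)) - 10473) = 1/((-99 + 7*(4 + ((10 + 0) + 5)²))/(-168 + 7*(4 + ((10 + 0) + 5)²)) - 10473) = 1/((-99 + 7*(4 + (10 + 5)²))/(-168 + 7*(4 + (10 + 5)²)) - 10473) = 1/((-99 + 7*(4 + 15²))/(-168 + 7*(4 + 15²)) - 10473) = 1/((-99 + 7*(4 + 225))/(-168 + 7*(4 + 225)) - 10473) = 1/((-99 + 7*229)/(-168 + 7*229) - 10473) = 1/((-99 + 1603)/(-168 + 1603) - 10473) = 1/(1504/1435 - 10473) = 1/(-15027251/1435) = -1435/15027251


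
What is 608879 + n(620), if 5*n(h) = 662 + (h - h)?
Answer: 3045057/5 ≈ 6.0901e+5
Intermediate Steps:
n(h) = 662/5 (n(h) = (662 + (h - h))/5 = (662 + 0)/5 = (1/5)*662 = 662/5)
608879 + n(620) = 608879 + 662/5 = 3045057/5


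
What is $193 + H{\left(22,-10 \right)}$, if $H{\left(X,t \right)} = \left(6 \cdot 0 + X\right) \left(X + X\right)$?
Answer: $1161$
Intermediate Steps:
$H{\left(X,t \right)} = 2 X^{2}$ ($H{\left(X,t \right)} = \left(0 + X\right) 2 X = X 2 X = 2 X^{2}$)
$193 + H{\left(22,-10 \right)} = 193 + 2 \cdot 22^{2} = 193 + 2 \cdot 484 = 193 + 968 = 1161$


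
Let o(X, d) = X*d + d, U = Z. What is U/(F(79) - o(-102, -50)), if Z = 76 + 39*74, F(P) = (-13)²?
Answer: -2962/4881 ≈ -0.60684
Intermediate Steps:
F(P) = 169
Z = 2962 (Z = 76 + 2886 = 2962)
U = 2962
o(X, d) = d + X*d
U/(F(79) - o(-102, -50)) = 2962/(169 - (-50)*(1 - 102)) = 2962/(169 - (-50)*(-101)) = 2962/(169 - 1*5050) = 2962/(169 - 5050) = 2962/(-4881) = 2962*(-1/4881) = -2962/4881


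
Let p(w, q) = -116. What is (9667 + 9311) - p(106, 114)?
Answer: 19094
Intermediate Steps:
(9667 + 9311) - p(106, 114) = (9667 + 9311) - 1*(-116) = 18978 + 116 = 19094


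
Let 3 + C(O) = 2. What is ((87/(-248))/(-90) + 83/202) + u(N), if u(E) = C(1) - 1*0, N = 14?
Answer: -439751/751440 ≈ -0.58521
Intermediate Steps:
C(O) = -1 (C(O) = -3 + 2 = -1)
u(E) = -1 (u(E) = -1 - 1*0 = -1 + 0 = -1)
((87/(-248))/(-90) + 83/202) + u(N) = ((87/(-248))/(-90) + 83/202) - 1 = ((87*(-1/248))*(-1/90) + 83*(1/202)) - 1 = (-87/248*(-1/90) + 83/202) - 1 = (29/7440 + 83/202) - 1 = 311689/751440 - 1 = -439751/751440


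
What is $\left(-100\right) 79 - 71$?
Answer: $-7971$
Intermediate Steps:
$\left(-100\right) 79 - 71 = -7900 - 71 = -7971$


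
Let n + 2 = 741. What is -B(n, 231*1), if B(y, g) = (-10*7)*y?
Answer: 51730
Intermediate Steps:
n = 739 (n = -2 + 741 = 739)
B(y, g) = -70*y
-B(n, 231*1) = -(-70)*739 = -1*(-51730) = 51730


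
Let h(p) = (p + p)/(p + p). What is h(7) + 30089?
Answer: 30090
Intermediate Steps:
h(p) = 1 (h(p) = (2*p)/((2*p)) = (2*p)*(1/(2*p)) = 1)
h(7) + 30089 = 1 + 30089 = 30090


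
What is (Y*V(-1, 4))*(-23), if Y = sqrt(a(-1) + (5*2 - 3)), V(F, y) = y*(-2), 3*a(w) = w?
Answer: 368*sqrt(15)/3 ≈ 475.09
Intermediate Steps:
a(w) = w/3
V(F, y) = -2*y
Y = 2*sqrt(15)/3 (Y = sqrt((1/3)*(-1) + (5*2 - 3)) = sqrt(-1/3 + (10 - 3)) = sqrt(-1/3 + 7) = sqrt(20/3) = 2*sqrt(15)/3 ≈ 2.5820)
(Y*V(-1, 4))*(-23) = ((2*sqrt(15)/3)*(-2*4))*(-23) = ((2*sqrt(15)/3)*(-8))*(-23) = -16*sqrt(15)/3*(-23) = 368*sqrt(15)/3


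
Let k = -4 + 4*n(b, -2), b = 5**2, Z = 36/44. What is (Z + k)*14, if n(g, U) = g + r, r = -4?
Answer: 12446/11 ≈ 1131.5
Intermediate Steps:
Z = 9/11 (Z = 36*(1/44) = 9/11 ≈ 0.81818)
b = 25
n(g, U) = -4 + g (n(g, U) = g - 4 = -4 + g)
k = 80 (k = -4 + 4*(-4 + 25) = -4 + 4*21 = -4 + 84 = 80)
(Z + k)*14 = (9/11 + 80)*14 = (889/11)*14 = 12446/11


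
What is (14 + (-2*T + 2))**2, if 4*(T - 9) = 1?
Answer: 25/4 ≈ 6.2500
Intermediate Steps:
T = 37/4 (T = 9 + (1/4)*1 = 9 + 1/4 = 37/4 ≈ 9.2500)
(14 + (-2*T + 2))**2 = (14 + (-2*37/4 + 2))**2 = (14 + (-37/2 + 2))**2 = (14 - 33/2)**2 = (-5/2)**2 = 25/4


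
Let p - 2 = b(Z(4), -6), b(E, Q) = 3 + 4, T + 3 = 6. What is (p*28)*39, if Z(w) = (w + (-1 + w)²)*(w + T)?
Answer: 9828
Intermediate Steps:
T = 3 (T = -3 + 6 = 3)
Z(w) = (3 + w)*(w + (-1 + w)²) (Z(w) = (w + (-1 + w)²)*(w + 3) = (w + (-1 + w)²)*(3 + w) = (3 + w)*(w + (-1 + w)²))
b(E, Q) = 7
p = 9 (p = 2 + 7 = 9)
(p*28)*39 = (9*28)*39 = 252*39 = 9828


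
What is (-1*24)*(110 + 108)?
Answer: -5232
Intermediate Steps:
(-1*24)*(110 + 108) = -24*218 = -5232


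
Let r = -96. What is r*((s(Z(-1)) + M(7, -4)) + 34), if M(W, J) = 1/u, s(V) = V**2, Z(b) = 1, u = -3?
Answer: -3328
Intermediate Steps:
M(W, J) = -1/3 (M(W, J) = 1/(-3) = -1/3)
r*((s(Z(-1)) + M(7, -4)) + 34) = -96*((1**2 - 1/3) + 34) = -96*((1 - 1/3) + 34) = -96*(2/3 + 34) = -96*104/3 = -3328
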